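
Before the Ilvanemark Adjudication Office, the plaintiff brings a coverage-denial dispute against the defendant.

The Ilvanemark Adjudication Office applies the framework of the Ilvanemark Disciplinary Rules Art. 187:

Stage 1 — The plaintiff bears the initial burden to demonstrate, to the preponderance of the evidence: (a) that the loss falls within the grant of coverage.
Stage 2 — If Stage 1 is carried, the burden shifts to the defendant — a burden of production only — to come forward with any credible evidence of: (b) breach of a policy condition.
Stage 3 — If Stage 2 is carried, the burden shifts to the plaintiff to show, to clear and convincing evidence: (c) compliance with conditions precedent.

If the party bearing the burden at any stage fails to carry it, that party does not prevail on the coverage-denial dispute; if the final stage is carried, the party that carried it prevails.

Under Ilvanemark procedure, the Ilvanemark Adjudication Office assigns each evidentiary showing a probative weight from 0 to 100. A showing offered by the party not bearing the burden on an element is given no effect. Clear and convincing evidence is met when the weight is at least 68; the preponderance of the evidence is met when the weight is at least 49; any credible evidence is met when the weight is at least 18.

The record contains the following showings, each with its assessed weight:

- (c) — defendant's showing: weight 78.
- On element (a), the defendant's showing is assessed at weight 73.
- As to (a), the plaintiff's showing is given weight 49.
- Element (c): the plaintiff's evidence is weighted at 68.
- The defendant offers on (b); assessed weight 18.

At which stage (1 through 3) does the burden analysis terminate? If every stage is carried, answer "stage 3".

stage 3

At Stage 1 the plaintiff must meet the preponderance of the evidence (weight is at least 49): on (a) the weight is 49 (the defendant's 73 is given no effect), which does reach 49, so (a) meets the standard.
  The plaintiff carries Stage 1; the defendant now bears the burden.
At Stage 2 the defendant must meet any credible evidence (weight is at least 18): on (b) the weight is 18, which does reach 18, so (b) meets the standard.
  The defendant carries Stage 2; the plaintiff now bears the burden.
At Stage 3 the plaintiff must meet clear and convincing evidence (weight is at least 68): on (c) the weight is 68 (the defendant's 78 is given no effect), ≥ 68, so (c) meets the standard.
  The plaintiff carries the last stage.
Every stage carried; the plaintiff prevails.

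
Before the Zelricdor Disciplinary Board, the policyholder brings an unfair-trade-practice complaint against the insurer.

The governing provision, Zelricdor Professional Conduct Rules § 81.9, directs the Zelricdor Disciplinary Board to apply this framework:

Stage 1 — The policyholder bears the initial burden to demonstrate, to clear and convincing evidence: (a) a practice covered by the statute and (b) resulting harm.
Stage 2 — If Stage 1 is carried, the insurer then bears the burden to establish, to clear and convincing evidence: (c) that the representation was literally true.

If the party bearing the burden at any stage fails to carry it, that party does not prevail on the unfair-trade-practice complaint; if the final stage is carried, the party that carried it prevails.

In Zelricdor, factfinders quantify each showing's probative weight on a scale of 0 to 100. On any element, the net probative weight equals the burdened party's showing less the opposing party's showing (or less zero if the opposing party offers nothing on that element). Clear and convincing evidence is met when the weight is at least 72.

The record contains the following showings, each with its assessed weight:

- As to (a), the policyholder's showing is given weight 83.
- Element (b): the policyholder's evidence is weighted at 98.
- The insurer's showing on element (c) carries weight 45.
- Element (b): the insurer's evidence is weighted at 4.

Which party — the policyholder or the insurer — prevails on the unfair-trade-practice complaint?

policyholder

Stage 1 — burden on policyholder; standard: clear and convincing evidence (weight is at least 72).
    (a): 83 ≥ 72 [met]
    (b): 98 − 4 = 94 ≥ 72 [met]
  The policyholder carries Stage 1; the insurer now bears the burden.
Stage 2 — burden on insurer; standard: clear and convincing evidence (weight is at least 72).
    (c): 45 < 72 [not met]
  Stage 2 not carried; the insurer fails its burden.
So the policyholder prevails.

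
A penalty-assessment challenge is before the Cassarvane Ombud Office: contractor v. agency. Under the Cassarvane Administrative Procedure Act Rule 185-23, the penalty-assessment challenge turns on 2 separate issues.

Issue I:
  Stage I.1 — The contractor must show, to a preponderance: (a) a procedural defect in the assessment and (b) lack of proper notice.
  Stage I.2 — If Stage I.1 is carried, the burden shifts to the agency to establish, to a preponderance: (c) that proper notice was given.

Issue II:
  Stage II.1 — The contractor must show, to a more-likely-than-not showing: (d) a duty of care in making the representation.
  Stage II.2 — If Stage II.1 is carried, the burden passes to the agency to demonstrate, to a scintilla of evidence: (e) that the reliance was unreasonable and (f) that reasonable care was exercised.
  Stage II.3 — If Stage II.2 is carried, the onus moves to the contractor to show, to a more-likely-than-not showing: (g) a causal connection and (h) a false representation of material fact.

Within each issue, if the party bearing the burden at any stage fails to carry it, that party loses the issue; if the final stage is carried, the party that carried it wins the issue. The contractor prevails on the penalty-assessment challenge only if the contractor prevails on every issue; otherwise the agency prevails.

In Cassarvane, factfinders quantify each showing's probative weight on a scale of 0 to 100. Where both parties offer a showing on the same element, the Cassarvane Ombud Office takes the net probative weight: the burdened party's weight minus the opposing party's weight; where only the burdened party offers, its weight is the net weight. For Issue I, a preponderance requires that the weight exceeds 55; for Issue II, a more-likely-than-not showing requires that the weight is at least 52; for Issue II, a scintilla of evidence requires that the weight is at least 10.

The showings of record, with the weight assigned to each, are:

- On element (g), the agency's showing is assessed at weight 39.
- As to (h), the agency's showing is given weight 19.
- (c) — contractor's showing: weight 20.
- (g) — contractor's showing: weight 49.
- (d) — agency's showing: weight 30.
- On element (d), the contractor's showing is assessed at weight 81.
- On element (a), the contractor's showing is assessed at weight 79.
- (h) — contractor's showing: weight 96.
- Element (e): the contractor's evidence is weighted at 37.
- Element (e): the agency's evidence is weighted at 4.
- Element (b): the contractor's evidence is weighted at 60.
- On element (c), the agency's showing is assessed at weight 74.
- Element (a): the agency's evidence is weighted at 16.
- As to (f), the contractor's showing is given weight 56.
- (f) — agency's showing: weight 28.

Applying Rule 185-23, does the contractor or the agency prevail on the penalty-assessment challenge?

agency

— Issue I —
At Stage I.1 the contractor must meet a preponderance (weight exceeds 55): on (a) the weight is 79 less the opposing 16 gives net 63, > 55, so (a) meets the standard; on (b) the weight is 60, which does exceed 55, so (b) meets the standard.
  The contractor carries Stage I.1; the agency now bears the burden.
At Stage I.2 the agency must meet a preponderance (weight exceeds 55): on (c) the weight is 74 less the opposing 20 gives net 54, ≤ 55, so (c) does not meet the standard.
  Not every element is met, so the agency fails to carry Stage I.2.
The analysis ends at Stage I.2; the contractor prevails on this issue.
— Issue II —
Stage II.1 — burden on contractor; standard: a more-likely-than-not showing (weight is at least 52).
    (d): 81 − 30 = 51 < 52 [not met]
  Stage II.1 not carried; the contractor fails its burden.
So the agency prevails on this issue.
Per-issue: Issue I → contractor; Issue II → agency. The contractor must prevail on every issue; overall, the agency prevails.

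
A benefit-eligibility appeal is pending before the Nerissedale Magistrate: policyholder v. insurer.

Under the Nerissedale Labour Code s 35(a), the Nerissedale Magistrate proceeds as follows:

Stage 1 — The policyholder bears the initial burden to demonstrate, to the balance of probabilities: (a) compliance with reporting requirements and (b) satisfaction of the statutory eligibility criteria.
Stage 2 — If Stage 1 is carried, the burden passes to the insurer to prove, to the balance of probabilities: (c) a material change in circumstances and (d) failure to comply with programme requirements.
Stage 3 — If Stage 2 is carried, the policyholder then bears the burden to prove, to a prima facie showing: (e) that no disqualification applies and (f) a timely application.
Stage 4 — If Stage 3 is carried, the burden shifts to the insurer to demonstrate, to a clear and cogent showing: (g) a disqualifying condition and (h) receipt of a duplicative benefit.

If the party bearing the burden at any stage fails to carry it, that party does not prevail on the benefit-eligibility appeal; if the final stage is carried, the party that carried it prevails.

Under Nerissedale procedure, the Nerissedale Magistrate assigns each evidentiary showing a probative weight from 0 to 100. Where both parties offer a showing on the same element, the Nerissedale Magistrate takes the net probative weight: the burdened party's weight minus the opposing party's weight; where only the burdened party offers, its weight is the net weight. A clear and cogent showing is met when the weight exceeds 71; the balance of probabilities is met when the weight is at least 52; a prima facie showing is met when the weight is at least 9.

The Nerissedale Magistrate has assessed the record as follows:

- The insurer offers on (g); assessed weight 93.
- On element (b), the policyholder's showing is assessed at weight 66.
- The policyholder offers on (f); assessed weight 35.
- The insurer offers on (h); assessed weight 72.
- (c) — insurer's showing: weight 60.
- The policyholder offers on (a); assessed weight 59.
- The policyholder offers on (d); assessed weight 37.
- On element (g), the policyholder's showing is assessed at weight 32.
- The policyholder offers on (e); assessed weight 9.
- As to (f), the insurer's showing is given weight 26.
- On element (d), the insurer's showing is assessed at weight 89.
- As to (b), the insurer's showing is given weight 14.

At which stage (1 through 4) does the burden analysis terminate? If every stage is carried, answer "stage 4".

stage 4

Stage 1 (policyholder, the balance of probabilities, weight is at least 52): (a) 59 ≥ 52 — meets; (b) net 66−14=52 ≥ 52 — meets.
  The policyholder carries Stage 1; the insurer now bears the burden.
Stage 2 (insurer, the balance of probabilities, weight is at least 52): (c) 60 ≥ 52 — meets; (d) net 89−37=52 ≥ 52 — meets.
  All elements met. The burden passes to the policyholder.
Stage 3 (policyholder, a prima facie showing, weight is at least 9): (e) 9 ≥ 9 — meets; (f) net 35−26=9 ≥ 9 — meets.
  All elements met. The burden passes to the insurer.
Stage 4 (insurer, a clear and cogent showing, weight exceeds 71): (g) net 93−32=61 ≤ 71 — fails; (h) 72 > 71 — meets.
  Not every element is met, so the insurer fails to carry Stage 4.
So the policyholder prevails.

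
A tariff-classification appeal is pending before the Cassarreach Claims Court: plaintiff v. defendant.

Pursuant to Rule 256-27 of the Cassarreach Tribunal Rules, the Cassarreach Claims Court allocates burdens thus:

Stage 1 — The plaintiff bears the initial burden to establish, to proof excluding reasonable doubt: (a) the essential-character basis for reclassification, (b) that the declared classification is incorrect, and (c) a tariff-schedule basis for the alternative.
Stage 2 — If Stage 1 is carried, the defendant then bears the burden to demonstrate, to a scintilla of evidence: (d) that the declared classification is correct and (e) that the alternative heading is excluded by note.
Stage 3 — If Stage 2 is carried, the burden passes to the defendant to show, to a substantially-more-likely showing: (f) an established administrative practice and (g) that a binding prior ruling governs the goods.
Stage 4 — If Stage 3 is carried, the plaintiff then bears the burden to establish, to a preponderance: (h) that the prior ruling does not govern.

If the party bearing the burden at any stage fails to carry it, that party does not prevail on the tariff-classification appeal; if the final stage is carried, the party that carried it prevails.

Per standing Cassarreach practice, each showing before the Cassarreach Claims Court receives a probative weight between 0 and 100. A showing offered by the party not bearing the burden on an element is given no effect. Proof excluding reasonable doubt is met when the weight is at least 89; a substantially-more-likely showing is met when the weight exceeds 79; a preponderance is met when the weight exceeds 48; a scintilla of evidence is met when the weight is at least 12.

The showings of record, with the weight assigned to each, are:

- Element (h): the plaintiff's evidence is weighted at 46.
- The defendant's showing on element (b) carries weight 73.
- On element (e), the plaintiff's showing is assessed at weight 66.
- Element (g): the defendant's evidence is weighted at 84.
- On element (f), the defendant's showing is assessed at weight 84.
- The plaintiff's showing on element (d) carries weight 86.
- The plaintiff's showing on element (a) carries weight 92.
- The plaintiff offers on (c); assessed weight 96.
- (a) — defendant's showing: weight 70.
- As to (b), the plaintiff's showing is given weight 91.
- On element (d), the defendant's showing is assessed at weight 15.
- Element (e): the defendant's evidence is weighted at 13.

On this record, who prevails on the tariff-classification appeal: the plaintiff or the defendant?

defendant

Stage 1 — burden on plaintiff; standard: proof excluding reasonable doubt (weight is at least 89).
    (a): 92 (defendant's 70 disregarded) ≥ 89 [met]
    (b): 91 (defendant's 73 disregarded) ≥ 89 [met]
    (c): 96 ≥ 89 [met]
  All elements met. The burden passes to the defendant.
Stage 2 — burden on defendant; standard: a scintilla of evidence (weight is at least 12).
    (d): 15 (plaintiff's 86 disregarded) ≥ 12 [met]
    (e): 13 (plaintiff's 66 disregarded) ≥ 12 [met]
  Stage 2 carried; the burden remains with the defendant.
Stage 3 — burden on defendant; standard: a substantially-more-likely showing (weight exceeds 79).
    (f): 84 > 79 [met]
    (g): 84 > 79 [met]
  The defendant carries Stage 3; the plaintiff now bears the burden.
Stage 4 — burden on plaintiff; standard: a preponderance (weight exceeds 48).
    (h): 46 ≤ 48 [not met]
  Not every element is met, so the plaintiff fails to carry Stage 4.
The analysis ends at Stage 4; the defendant prevails.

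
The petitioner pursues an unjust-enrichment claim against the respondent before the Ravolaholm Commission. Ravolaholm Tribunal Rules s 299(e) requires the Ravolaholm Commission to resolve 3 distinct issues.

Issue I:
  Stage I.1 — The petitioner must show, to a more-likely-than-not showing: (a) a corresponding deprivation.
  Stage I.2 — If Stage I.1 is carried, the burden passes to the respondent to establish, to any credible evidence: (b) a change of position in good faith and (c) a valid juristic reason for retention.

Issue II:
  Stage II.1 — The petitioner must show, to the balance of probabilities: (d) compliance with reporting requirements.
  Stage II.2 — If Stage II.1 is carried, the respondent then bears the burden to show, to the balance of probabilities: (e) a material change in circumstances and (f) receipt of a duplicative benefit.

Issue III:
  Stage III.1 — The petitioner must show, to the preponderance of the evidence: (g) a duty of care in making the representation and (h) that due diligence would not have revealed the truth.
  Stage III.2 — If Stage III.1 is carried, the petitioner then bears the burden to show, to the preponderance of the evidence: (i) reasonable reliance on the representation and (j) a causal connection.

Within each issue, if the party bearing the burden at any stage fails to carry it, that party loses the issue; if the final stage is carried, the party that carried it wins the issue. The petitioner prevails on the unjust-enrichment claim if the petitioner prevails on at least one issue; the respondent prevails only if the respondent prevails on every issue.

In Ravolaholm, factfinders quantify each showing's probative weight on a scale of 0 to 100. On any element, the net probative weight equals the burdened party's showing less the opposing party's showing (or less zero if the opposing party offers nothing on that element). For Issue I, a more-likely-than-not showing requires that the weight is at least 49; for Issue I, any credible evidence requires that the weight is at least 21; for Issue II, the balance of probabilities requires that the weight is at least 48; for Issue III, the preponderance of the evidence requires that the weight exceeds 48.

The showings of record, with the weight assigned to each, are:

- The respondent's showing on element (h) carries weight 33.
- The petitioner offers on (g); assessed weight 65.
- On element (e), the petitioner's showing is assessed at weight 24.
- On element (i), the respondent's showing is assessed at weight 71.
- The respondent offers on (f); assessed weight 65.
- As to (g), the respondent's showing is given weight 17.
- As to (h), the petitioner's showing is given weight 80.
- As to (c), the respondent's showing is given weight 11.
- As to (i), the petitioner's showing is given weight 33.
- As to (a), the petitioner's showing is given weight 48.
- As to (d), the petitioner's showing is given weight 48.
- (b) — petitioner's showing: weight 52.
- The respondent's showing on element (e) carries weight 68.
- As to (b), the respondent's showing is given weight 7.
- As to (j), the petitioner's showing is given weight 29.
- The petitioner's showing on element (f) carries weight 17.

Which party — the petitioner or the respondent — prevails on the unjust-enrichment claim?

— Issue I —
Stage I.1 — burden on petitioner; standard: a more-likely-than-not showing (weight is at least 49).
    (a): 48 < 49 [not met]
  Stage I.1 not carried; the petitioner fails its burden.
The respondent prevails on this issue.
— Issue II —
Stage II.1 (petitioner, the balance of probabilities, weight is at least 48): (d) 48 ≥ 48 — meets.
  All elements met. The burden passes to the respondent.
Stage II.2 (respondent, the balance of probabilities, weight is at least 48): (e) net 68−24=44 < 48 — fails; (f) net 65−17=48 ≥ 48 — meets.
  The respondent does not carry Stage II.2.
The analysis ends at Stage II.2; the petitioner prevails on this issue.
— Issue III —
At Stage III.1 the petitioner must meet the preponderance of the evidence (weight exceeds 48): on (g) the weight is 65 less the opposing 17 gives net 48, which does not exceed 48, so (g) does not meet the standard; on (h) the weight is 80 less the opposing 33 gives net 47, which does not exceed 48, so (h) does not meet the standard.
  The petitioner does not carry Stage III.1.
The analysis ends at Stage III.1; the respondent prevails on this issue.
Per-issue: Issue I → respondent; Issue II → petitioner; Issue III → respondent. The petitioner must prevail on at least one issue; overall, the petitioner prevails.

petitioner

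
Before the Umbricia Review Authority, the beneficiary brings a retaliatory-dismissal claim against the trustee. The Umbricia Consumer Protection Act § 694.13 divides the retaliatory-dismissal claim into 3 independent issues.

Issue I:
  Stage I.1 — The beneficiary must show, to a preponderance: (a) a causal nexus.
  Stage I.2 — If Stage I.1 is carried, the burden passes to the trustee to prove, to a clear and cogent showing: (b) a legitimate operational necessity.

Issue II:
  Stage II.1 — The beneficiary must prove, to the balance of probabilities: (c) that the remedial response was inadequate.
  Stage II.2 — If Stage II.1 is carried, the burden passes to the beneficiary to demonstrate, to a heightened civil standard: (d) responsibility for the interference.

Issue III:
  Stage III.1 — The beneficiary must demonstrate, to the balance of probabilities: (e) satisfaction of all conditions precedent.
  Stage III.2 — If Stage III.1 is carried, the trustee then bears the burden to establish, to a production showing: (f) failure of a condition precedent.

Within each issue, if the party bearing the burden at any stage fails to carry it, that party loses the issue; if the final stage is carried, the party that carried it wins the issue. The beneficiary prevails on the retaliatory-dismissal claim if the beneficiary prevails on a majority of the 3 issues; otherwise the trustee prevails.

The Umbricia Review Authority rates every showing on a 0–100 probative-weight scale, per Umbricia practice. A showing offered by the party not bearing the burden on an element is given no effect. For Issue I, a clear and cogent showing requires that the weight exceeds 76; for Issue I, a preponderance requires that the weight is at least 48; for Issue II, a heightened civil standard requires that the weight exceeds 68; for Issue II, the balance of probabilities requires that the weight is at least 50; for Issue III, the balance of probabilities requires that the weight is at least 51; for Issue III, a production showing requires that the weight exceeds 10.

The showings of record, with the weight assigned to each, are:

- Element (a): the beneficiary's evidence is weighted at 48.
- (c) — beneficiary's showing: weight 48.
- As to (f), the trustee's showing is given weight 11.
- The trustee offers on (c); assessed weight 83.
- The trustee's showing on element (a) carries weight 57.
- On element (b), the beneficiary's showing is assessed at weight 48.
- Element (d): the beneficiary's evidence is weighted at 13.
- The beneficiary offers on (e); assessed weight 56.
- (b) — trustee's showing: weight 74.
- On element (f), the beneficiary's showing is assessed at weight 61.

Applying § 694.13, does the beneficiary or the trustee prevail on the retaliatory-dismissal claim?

— Issue I —
Stage I.1 (beneficiary, a preponderance, weight is at least 48): (a) 48 (trustee's 57 disregarded) ≥ 48 — meets.
  All elements met. The burden passes to the trustee.
Stage I.2 (trustee, a clear and cogent showing, weight exceeds 76): (b) 74 (beneficiary's 48 disregarded) ≤ 76 — fails.
  Not every element is met, so the trustee fails to carry Stage I.2.
So the beneficiary prevails on this issue.
— Issue II —
Stage II.1 — burden on beneficiary; standard: the balance of probabilities (weight is at least 50).
    (c): 48 (trustee's 83 disregarded) < 50 [not met]
  Not every element is met, so the beneficiary fails to carry Stage II.1.
The analysis ends at Stage II.1; the trustee prevails on this issue.
— Issue III —
Stage III.1 — burden on beneficiary; standard: the balance of probabilities (weight is at least 51).
    (e): 56 ≥ 51 [met]
  Stage III.1 carried; the burden shifts to the trustee.
Stage III.2 — burden on trustee; standard: a production showing (weight exceeds 10).
    (f): 11 (beneficiary's 61 disregarded) > 10 [met]
  All elements met at the final stage.
All stages carried — the trustee prevails on this issue.
Per-issue: Issue I → beneficiary; Issue II → trustee; Issue III → trustee. The beneficiary must prevail on a majority of issues; overall, the trustee prevails.

trustee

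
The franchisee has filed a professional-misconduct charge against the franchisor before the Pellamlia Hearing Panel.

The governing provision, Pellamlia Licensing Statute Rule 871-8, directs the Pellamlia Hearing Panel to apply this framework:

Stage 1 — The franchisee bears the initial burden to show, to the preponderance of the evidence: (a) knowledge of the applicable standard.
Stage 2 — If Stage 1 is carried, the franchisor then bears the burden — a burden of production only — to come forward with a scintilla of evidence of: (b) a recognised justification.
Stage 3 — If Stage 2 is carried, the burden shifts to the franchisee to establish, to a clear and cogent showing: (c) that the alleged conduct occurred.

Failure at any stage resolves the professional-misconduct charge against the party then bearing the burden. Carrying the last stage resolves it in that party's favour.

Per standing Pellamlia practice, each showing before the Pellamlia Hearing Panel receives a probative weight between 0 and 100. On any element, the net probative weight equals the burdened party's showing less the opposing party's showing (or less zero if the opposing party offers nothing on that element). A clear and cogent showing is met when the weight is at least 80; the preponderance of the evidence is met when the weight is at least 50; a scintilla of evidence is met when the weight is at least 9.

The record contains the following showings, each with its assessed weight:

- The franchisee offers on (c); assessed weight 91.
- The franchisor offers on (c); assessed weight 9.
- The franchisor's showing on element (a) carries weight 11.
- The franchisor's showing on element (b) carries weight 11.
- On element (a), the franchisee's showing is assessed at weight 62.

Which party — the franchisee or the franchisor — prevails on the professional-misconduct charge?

Stage 1 (franchisee, the preponderance of the evidence, weight is at least 50): (a) net 62−11=51 ≥ 50 — meets.
  All elements met. The burden passes to the franchisor.
Stage 2 (franchisor, a scintilla of evidence, weight is at least 9): (b) 11 ≥ 9 — meets.
  Stage 2 carried; the burden shifts to the franchisee.
Stage 3 (franchisee, a clear and cogent showing, weight is at least 80): (c) net 91−9=82 ≥ 80 — meets.
  The franchisee carries the last stage.
With every stage satisfied, the franchisee prevails.

franchisee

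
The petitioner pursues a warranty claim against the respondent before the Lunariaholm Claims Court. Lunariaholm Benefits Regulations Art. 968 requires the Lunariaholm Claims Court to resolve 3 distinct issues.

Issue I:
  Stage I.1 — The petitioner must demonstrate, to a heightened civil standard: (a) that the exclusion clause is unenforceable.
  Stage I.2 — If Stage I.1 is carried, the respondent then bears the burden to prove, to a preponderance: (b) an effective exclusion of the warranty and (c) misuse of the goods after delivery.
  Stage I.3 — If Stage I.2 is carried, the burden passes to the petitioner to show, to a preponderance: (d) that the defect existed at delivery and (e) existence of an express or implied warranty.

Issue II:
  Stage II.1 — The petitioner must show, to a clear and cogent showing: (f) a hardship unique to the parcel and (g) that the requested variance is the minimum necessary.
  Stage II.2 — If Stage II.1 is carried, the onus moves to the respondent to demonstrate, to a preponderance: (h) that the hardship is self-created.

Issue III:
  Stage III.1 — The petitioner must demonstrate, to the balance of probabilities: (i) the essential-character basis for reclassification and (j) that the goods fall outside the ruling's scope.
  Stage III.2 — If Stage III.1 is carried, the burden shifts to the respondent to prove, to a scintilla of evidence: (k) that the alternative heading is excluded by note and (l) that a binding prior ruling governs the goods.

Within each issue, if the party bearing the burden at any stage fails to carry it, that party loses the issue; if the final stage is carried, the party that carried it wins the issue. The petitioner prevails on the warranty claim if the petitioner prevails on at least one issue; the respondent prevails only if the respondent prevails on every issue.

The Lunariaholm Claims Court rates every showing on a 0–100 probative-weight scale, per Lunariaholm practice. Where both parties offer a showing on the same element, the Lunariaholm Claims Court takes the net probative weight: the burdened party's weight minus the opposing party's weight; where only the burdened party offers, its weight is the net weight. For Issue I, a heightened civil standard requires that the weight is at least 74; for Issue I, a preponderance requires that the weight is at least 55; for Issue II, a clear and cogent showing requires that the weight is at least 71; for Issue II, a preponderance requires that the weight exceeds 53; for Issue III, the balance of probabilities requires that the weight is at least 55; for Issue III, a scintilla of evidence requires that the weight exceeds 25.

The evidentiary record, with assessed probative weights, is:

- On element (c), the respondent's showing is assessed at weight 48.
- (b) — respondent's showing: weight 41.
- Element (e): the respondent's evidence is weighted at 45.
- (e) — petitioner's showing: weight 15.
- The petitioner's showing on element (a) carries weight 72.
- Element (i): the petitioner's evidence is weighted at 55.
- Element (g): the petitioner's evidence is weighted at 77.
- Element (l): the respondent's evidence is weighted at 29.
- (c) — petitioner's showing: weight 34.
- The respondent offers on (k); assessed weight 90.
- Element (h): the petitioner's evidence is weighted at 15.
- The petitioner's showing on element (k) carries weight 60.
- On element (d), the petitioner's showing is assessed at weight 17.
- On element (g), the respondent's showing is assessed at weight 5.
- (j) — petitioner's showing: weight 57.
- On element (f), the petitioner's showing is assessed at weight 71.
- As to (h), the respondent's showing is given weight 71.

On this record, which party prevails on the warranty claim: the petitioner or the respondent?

— Issue I —
Stage I.1 (petitioner, a heightened civil standard, weight is at least 74): (a) 72 < 74 — fails.
  Stage I.1 not carried; the petitioner fails its burden.
The respondent prevails on this issue.
— Issue II —
Stage II.1 — burden on petitioner; standard: a clear and cogent showing (weight is at least 71).
    (f): 71 ≥ 71 [met]
    (g): 77 − 5 = 72 ≥ 71 [met]
  Stage II.1 is satisfied; the onus moves to the respondent.
Stage II.2 — burden on respondent; standard: a preponderance (weight exceeds 53).
    (h): 71 − 15 = 56 > 53 [met]
  All elements met at the final stage.
With every stage satisfied, the respondent prevails on this issue.
— Issue III —
At Stage III.1 the petitioner must meet the balance of probabilities (weight is at least 55): on (i) the weight is 55, ≥ 55, so (i) meets the standard; on (j) the weight is 57, ≥ 55, so (j) meets the standard.
  Stage III.1 is satisfied; the onus moves to the respondent.
At Stage III.2 the respondent must meet a scintilla of evidence (weight exceeds 25): on (k) the weight is 90 less the opposing 60 gives net 30, which does exceed 25, so (k) meets the standard; on (l) the weight is 29, which does exceed 25, so (l) meets the standard.
  Stage III.2 carried; the final stage is satisfied.
With every stage satisfied, the respondent prevails on this issue.
Per-issue: Issue I → respondent; Issue II → respondent; Issue III → respondent. The petitioner must prevail on at least one issue; overall, the respondent prevails.

respondent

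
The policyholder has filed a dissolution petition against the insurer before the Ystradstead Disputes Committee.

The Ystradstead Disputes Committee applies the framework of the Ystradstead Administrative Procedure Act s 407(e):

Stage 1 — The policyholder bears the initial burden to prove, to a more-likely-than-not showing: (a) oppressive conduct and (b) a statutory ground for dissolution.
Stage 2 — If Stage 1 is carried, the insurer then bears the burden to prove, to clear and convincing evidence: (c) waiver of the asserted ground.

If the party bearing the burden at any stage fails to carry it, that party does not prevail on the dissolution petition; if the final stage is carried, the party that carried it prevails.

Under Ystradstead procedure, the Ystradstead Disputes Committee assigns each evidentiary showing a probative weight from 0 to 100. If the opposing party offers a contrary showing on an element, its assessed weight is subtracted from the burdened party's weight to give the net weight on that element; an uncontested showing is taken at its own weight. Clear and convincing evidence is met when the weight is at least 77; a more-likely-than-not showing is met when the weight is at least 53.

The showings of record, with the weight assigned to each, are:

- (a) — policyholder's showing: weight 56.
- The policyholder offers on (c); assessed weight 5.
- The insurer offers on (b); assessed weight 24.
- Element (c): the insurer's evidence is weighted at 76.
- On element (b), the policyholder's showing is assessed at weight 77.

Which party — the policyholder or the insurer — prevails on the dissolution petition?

At Stage 1 the policyholder must meet a more-likely-than-not showing (weight is at least 53): on (a) the weight is 56, which does reach 53, so (a) meets the standard; on (b) the weight is 77 less the opposing 24 gives net 53, ≥ 53, so (b) meets the standard.
  Stage 1 carried; the burden shifts to the insurer.
At Stage 2 the insurer must meet clear and convincing evidence (weight is at least 77): on (c) the weight is 76 less the opposing 5 gives net 71, which does not reach 77, so (c) does not meet the standard.
  Stage 2 not carried; the insurer fails its burden.
The policyholder prevails.

policyholder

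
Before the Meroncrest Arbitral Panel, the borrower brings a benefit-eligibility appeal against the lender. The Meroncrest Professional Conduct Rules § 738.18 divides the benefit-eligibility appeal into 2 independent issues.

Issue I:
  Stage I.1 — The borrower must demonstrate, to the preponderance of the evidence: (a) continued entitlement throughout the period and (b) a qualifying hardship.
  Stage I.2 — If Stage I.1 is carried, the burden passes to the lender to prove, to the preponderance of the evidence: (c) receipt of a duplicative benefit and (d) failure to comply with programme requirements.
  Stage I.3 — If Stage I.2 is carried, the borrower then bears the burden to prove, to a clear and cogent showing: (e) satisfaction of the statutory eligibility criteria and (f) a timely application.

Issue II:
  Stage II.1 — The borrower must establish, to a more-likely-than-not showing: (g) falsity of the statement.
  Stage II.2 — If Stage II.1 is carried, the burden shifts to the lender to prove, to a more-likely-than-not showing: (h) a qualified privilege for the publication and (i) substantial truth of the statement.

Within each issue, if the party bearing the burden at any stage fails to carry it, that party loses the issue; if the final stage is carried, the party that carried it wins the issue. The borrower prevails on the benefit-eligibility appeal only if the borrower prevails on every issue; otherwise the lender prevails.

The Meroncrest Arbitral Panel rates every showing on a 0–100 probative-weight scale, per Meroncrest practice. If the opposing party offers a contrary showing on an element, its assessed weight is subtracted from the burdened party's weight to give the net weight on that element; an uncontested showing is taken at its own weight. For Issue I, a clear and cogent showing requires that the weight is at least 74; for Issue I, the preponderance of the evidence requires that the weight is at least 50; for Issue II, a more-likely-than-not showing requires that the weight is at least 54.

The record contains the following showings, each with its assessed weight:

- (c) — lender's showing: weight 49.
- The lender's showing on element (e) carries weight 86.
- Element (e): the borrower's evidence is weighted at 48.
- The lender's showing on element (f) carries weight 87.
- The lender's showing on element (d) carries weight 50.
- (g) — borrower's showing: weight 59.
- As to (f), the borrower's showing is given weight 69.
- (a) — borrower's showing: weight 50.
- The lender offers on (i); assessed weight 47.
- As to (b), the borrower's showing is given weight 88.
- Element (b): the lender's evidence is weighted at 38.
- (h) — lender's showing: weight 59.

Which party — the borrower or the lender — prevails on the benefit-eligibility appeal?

— Issue I —
Stage I.1 (borrower, the preponderance of the evidence, weight is at least 50): (a) 50 ≥ 50 — meets; (b) net 88−38=50 ≥ 50 — meets.
  All elements met. The burden passes to the lender.
Stage I.2 (lender, the preponderance of the evidence, weight is at least 50): (c) 49 < 50 — fails; (d) 50 ≥ 50 — meets.
  Not every element is met, so the lender fails to carry Stage I.2.
The borrower prevails on this issue.
— Issue II —
Stage II.1 (borrower, a more-likely-than-not showing, weight is at least 54): (g) 59 ≥ 54 — meets.
  The borrower carries Stage II.1; the lender now bears the burden.
Stage II.2 (lender, a more-likely-than-not showing, weight is at least 54): (h) 59 ≥ 54 — meets; (i) 47 < 54 — fails.
  Stage II.2 not carried; the lender fails its burden.
The borrower prevails on this issue.
Per-issue: Issue I → borrower; Issue II → borrower. The borrower must prevail on every issue; overall, the borrower prevails.

borrower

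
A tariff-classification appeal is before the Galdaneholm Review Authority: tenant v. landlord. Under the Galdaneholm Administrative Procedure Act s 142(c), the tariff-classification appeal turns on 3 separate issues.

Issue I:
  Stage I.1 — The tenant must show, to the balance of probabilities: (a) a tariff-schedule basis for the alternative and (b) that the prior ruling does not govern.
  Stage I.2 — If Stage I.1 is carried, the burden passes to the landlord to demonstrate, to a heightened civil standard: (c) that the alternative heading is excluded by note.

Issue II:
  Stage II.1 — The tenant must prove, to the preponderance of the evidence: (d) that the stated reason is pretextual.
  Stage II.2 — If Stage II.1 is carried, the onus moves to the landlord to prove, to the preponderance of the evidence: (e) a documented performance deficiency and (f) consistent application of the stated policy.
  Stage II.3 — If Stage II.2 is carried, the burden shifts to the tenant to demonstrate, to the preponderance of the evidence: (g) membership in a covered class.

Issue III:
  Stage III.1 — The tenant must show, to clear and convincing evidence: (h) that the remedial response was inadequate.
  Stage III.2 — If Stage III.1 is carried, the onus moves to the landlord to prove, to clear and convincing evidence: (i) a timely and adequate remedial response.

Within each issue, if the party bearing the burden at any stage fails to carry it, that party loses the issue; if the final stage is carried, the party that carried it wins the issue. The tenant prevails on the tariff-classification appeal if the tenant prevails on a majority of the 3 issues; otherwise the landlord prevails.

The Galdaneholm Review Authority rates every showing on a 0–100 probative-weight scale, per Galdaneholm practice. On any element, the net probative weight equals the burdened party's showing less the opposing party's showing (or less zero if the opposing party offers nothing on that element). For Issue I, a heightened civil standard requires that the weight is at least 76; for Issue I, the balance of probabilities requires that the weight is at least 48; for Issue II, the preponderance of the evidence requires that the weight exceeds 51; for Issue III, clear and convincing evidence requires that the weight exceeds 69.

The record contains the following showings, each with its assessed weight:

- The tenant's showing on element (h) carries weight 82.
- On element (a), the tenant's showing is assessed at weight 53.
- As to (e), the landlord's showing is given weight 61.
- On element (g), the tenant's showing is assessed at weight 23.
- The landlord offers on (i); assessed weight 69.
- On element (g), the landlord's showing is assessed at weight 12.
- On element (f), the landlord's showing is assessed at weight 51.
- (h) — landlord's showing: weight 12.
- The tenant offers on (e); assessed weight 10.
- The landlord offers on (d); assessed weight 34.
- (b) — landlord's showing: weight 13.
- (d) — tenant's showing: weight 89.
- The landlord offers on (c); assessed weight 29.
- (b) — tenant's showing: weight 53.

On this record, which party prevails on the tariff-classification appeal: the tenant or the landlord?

— Issue I —
Stage I.1 (tenant, the balance of probabilities, weight is at least 48): (a) 53 ≥ 48 — meets; (b) net 53−13=40 < 48 — fails.
  The tenant does not carry Stage I.1.
The analysis ends at Stage I.1; the landlord prevails on this issue.
— Issue II —
Stage II.1 (tenant, the preponderance of the evidence, weight exceeds 51): (d) net 89−34=55 > 51 — meets.
  All elements met. The burden passes to the landlord.
Stage II.2 (landlord, the preponderance of the evidence, weight exceeds 51): (e) net 61−10=51 ≤ 51 — fails; (f) 51 ≤ 51 — fails.
  Stage II.2 not carried; the landlord fails its burden.
The analysis ends at Stage II.2; the tenant prevails on this issue.
— Issue III —
At Stage III.1 the tenant must meet clear and convincing evidence (weight exceeds 69): on (h) the weight is 82 less the opposing 12 gives net 70, which does exceed 69, so (h) meets the standard.
  The tenant carries Stage III.1; the landlord now bears the burden.
At Stage III.2 the landlord must meet clear and convincing evidence (weight exceeds 69): on (i) the weight is 69, which does not exceed 69, so (i) does not meet the standard.
  The landlord does not carry Stage III.2.
The analysis ends at Stage III.2; the tenant prevails on this issue.
Per-issue: Issue I → landlord; Issue II → tenant; Issue III → tenant. The tenant must prevail on a majority of issues; overall, the tenant prevails.

tenant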